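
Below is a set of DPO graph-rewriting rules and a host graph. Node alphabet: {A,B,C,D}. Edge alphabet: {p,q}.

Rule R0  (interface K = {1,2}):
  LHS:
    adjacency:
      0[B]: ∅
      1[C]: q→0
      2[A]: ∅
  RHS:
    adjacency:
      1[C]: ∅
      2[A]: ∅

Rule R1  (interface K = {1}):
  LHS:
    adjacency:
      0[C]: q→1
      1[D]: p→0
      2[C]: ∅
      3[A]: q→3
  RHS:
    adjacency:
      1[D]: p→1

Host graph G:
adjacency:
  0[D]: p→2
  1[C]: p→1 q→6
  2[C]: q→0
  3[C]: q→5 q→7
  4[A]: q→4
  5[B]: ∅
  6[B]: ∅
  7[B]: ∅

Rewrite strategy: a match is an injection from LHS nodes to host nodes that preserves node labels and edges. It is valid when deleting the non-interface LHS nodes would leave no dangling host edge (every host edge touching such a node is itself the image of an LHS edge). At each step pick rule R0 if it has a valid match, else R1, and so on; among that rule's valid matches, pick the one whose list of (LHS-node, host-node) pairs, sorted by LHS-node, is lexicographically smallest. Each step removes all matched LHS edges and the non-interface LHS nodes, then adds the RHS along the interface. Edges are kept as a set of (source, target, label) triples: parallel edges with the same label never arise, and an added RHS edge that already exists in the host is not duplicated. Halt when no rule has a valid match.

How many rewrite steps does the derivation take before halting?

[0] host  ⇒  8 nodes, 7 edges  {0-p->2 1-p->1 1-q->6 2-q->0 3-q->5 3-q->7 4-q->4}
[1] R0 @ {0↦5, 1↦3, 2↦4}  ⇒  7 nodes, 6 edges  {0-p->2 1-p->1 1-q->6 2-q->0 3-q->7 4-q->4}
[2] R0 @ {0↦6, 1↦1, 2↦4}  ⇒  6 nodes, 5 edges  {0-p->2 1-p->1 2-q->0 3-q->7 4-q->4}
[3] R0 @ {0↦7, 1↦3, 2↦4}  ⇒  5 nodes, 4 edges  {0-p->2 1-p->1 2-q->0 4-q->4}
[4] R1 @ {0↦2, 1↦0, 2↦3, 3↦4}  ⇒  2 nodes, 2 edges  {0-p->0 1-p->1}
halt: no rule applies after step 4

Answer: 4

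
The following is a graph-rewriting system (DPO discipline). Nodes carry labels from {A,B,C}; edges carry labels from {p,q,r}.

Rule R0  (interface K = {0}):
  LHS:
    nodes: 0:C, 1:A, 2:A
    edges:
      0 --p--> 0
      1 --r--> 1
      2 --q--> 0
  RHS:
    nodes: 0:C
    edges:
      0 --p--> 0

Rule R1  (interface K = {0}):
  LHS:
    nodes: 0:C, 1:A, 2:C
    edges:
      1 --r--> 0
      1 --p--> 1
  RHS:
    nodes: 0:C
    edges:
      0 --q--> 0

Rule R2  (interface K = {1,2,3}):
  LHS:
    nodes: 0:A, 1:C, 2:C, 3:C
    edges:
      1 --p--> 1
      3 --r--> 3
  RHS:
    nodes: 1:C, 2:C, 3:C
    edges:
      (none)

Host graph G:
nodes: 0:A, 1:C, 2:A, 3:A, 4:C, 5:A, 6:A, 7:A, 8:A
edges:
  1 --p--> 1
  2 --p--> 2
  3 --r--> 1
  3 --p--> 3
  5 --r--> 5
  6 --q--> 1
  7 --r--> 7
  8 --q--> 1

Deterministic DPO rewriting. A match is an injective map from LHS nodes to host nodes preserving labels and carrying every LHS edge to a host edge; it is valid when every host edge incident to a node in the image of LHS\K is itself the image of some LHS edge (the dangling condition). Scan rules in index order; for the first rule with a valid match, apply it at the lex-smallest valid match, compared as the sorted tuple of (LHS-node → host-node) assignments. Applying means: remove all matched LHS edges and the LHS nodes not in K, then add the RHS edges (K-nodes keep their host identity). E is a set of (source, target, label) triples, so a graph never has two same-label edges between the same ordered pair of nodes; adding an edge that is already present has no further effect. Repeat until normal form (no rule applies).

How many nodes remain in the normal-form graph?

[0] host  ⇒  9 nodes, 8 edges  {1-p->1 2-p->2 3-r->1 3-p->3 5-r->5 6-q->1 7-r->7 8-q->1}
[1] R0 @ {0↦1, 1↦5, 2↦6}  ⇒  7 nodes, 6 edges  {1-p->1 2-p->2 3-r->1 3-p->3 7-r->7 8-q->1}
[2] R0 @ {0↦1, 1↦7, 2↦8}  ⇒  5 nodes, 4 edges  {1-p->1 2-p->2 3-r->1 3-p->3}
[3] R1 @ {0↦1, 1↦3, 2↦4}  ⇒  3 nodes, 3 edges  {1-p->1 1-q->1 2-p->2}
final graph: no rule applies after step 3
NF nodes: {0:A, 1:C, 2:A}

Answer: 3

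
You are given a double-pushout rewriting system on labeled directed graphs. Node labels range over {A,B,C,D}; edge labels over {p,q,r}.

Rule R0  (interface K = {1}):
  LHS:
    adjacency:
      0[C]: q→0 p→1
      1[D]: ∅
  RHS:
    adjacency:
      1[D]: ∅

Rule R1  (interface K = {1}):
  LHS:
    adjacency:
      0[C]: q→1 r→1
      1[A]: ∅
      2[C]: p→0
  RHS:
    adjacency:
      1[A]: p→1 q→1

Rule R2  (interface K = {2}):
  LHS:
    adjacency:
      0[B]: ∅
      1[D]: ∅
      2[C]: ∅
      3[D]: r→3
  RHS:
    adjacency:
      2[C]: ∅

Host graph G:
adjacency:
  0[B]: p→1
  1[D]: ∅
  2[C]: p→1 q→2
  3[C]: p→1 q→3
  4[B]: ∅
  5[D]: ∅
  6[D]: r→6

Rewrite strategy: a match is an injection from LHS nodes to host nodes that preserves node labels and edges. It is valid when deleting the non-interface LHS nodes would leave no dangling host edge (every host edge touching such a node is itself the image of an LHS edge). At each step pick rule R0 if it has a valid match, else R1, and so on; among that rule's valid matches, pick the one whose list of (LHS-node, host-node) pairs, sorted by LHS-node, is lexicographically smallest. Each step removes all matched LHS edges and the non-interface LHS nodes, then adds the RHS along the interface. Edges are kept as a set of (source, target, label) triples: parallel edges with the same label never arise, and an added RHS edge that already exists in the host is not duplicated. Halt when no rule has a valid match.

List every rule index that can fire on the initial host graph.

Answer: [R0,R2]

Steps:
R0: 2 valid matches — {0↦2, 1↦1}, {0↦3, 1↦1}
R1: no valid match — LHS pattern not found
R2: 2 valid matches — {0↦4, 1↦5, 2↦2, 3↦6}, {0↦4, 1↦5, 2↦3, 3↦6}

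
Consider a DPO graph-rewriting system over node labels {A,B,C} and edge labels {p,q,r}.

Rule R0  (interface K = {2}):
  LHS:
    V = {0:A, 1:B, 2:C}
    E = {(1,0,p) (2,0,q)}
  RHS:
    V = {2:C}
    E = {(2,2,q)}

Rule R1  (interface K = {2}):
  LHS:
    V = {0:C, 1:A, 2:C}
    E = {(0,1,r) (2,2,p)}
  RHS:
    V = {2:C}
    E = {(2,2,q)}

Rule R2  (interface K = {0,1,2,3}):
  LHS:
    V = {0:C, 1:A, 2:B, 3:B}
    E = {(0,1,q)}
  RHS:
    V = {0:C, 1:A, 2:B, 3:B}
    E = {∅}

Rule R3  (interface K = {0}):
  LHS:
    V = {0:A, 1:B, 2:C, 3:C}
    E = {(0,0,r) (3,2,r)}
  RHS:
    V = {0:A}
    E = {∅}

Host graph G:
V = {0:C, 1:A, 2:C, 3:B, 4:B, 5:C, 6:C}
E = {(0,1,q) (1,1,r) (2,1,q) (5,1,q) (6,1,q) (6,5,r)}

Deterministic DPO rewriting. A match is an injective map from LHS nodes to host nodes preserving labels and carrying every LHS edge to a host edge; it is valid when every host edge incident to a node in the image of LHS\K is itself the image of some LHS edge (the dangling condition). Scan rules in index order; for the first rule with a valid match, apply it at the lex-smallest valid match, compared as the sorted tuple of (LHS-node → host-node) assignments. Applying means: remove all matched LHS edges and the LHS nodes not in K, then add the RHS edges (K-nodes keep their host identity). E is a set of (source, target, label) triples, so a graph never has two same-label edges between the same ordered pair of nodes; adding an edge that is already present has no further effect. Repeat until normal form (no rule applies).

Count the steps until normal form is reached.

Answer: 5

Rewrite trace:
start.  V:7 E:6  edges: 0-q->1 1-r->1 2-q->1 5-q->1 6-q->1 6-r->5
1. fire R2 via {0↦0, 1↦1, 2↦3, 3↦4}  →  V:7 E:5  edges: 1-r->1 2-q->1 5-q->1 6-q->1 6-r->5
2. fire R2 via {0↦2, 1↦1, 2↦3, 3↦4}  →  V:7 E:4  edges: 1-r->1 5-q->1 6-q->1 6-r->5
3. fire R2 via {0↦5, 1↦1, 2↦3, 3↦4}  →  V:7 E:3  edges: 1-r->1 6-q->1 6-r->5
4. fire R2 via {0↦6, 1↦1, 2↦3, 3↦4}  →  V:7 E:2  edges: 1-r->1 6-r->5
5. fire R3 via {0↦1, 1↦3, 2↦5, 3↦6}  →  V:4 E:0  edges: ∅
normal form: no rule applies after step 5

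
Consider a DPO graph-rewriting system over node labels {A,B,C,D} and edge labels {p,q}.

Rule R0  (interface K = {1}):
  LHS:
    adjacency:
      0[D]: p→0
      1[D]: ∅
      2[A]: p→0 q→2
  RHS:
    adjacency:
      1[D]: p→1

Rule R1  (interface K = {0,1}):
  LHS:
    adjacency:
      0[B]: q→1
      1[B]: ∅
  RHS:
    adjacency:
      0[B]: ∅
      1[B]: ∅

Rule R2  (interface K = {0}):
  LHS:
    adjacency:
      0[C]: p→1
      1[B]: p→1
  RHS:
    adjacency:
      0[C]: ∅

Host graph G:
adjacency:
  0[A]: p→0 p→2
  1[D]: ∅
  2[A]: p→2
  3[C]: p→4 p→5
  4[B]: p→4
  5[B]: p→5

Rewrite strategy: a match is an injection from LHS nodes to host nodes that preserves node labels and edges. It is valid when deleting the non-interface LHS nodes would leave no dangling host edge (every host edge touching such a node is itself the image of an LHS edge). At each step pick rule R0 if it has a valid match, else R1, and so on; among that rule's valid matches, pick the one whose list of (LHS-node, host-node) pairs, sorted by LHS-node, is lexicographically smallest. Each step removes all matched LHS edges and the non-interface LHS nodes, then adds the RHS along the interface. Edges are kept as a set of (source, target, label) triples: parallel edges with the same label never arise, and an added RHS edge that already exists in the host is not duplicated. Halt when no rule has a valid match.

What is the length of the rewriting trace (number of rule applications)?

Answer: 2

Derivation:
start.  V:6 E:7  edges: 0-p->0 0-p->2 2-p->2 3-p->4 3-p->5 4-p->4 5-p->5
1. fire R2 via {0↦3, 1↦4}  →  V:5 E:5  edges: 0-p->0 0-p->2 2-p->2 3-p->5 5-p->5
2. fire R2 via {0↦3, 1↦5}  →  V:4 E:3  edges: 0-p->0 0-p->2 2-p->2
halt: no rule applies after step 2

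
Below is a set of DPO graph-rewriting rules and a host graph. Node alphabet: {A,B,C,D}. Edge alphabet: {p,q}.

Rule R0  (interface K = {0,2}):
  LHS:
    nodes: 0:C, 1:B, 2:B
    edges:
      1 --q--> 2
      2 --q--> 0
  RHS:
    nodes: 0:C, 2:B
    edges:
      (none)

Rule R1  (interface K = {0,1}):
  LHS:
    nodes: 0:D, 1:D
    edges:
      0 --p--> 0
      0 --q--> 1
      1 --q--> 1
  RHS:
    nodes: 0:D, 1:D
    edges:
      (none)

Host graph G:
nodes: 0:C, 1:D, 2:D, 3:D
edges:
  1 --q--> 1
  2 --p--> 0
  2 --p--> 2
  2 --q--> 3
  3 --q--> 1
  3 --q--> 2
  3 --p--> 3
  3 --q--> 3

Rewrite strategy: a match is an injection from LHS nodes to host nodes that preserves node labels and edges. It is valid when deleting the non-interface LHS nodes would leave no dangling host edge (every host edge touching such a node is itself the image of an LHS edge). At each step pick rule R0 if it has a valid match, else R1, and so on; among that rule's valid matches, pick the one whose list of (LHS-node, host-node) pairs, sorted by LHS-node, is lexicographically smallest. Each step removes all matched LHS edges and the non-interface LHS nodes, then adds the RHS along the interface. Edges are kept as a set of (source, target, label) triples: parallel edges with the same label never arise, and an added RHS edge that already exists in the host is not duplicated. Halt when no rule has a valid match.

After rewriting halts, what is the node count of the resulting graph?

start.  V:4 E:8  edges: 1-q->1 2-p->0 2-p->2 2-q->3 3-q->1 3-q->2 3-p->3 3-q->3
1. fire R1 via {0↦2, 1↦3}  →  V:4 E:5  edges: 1-q->1 2-p->0 3-q->1 3-q->2 3-p->3
2. fire R1 via {0↦3, 1↦1}  →  V:4 E:2  edges: 2-p->0 3-q->2
normal form: no rule applies after step 2
NF nodes: {0:C, 1:D, 2:D, 3:D}

Answer: 4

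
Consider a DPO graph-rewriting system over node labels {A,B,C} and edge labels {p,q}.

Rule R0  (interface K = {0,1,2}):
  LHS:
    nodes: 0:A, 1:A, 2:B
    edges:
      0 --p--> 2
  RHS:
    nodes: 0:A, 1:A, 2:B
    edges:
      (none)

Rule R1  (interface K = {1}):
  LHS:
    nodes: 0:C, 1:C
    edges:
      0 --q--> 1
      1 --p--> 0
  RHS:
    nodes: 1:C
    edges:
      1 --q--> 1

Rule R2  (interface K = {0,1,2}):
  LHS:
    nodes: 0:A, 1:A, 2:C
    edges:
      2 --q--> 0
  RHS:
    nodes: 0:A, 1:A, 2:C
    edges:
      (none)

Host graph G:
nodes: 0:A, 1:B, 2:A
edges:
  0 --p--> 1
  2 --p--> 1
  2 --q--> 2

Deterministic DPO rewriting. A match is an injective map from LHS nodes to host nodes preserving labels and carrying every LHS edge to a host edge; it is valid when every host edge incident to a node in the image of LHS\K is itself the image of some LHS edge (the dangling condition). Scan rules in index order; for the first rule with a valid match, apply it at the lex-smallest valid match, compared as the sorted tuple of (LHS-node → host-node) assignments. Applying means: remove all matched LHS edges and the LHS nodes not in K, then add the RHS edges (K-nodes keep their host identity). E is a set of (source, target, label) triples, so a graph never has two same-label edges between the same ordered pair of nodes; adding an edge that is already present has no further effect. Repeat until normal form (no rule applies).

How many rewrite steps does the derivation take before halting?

Answer: 2

Derivation:
start.  V:3 E:3  edges: 0-p->1 2-p->1 2-q->2
1. fire R0 via {0↦0, 1↦2, 2↦1}  →  V:3 E:2  edges: 2-p->1 2-q->2
2. fire R0 via {0↦2, 1↦0, 2↦1}  →  V:3 E:1  edges: 2-q->2
final graph: no rule applies after step 2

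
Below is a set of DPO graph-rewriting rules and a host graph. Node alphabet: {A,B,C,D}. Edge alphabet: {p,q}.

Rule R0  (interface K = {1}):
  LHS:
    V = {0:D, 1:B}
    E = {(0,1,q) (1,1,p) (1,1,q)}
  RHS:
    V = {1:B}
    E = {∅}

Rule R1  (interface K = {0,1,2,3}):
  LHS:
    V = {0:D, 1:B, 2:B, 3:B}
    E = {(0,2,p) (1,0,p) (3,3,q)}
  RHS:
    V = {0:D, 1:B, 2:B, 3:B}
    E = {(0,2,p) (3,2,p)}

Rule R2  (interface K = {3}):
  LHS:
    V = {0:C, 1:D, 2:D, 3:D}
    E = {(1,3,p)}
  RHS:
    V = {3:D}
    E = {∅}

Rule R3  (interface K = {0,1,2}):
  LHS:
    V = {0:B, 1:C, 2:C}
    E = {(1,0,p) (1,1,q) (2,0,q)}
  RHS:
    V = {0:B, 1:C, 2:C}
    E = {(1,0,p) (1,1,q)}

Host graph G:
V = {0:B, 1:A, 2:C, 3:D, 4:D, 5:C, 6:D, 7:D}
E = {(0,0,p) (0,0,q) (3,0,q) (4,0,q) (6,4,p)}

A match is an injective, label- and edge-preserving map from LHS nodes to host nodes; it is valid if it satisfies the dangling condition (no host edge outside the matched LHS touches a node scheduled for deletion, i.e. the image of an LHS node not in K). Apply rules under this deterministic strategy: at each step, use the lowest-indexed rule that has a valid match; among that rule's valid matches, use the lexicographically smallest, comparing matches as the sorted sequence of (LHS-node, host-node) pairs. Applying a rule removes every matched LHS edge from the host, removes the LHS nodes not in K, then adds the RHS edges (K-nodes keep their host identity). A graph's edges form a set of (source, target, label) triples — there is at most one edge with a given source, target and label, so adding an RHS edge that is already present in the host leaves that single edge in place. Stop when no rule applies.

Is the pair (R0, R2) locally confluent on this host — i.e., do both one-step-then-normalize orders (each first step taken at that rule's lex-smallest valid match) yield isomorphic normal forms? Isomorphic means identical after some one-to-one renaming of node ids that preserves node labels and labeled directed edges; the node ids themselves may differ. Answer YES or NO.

Answer: YES

Rewrite trace:
branch R0-first: apply at {0↦3, 1↦0} → |E|=2, then 1 more step(s) → NF |V|=4 |E|=1 V={0:B, 1:A, 4:D, 5:C} E=4-q->0
branch R2-first: apply at {0↦2, 1↦6, 2↦7, 3↦4} → |E|=4, then 1 more step(s) → NF |V|=4 |E|=1 V={0:B, 1:A, 4:D, 5:C} E=4-q->0
graphs isomorphic (equal up to label-preserving node renaming)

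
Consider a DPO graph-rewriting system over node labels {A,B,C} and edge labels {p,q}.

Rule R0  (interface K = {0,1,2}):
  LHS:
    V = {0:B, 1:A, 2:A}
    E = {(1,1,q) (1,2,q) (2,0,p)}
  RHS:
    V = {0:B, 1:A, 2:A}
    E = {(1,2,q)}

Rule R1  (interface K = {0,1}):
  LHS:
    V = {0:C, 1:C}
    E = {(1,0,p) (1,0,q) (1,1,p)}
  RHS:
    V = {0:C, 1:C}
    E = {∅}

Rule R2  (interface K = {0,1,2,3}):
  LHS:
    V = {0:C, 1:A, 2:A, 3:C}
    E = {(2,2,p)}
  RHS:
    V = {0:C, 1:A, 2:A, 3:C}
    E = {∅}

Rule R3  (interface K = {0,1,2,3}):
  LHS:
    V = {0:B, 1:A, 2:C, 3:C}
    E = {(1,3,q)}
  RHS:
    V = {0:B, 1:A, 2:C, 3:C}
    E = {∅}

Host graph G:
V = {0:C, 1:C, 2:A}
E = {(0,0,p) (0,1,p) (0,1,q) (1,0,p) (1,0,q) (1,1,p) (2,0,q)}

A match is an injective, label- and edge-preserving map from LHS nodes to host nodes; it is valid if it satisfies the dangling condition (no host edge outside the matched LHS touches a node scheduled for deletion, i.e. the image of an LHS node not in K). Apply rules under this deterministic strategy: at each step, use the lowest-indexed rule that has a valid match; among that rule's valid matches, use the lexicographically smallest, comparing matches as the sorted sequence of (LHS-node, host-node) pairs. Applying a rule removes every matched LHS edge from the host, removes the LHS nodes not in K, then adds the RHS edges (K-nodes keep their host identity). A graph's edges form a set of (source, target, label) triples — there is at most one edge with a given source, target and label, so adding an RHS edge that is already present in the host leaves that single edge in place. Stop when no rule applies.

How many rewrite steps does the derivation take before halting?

[0] host  ⇒  3 nodes, 7 edges  {0-p->0 0-p->1 0-q->1 1-p->0 1-q->0 1-p->1 2-q->0}
[1] R1 @ {0↦0, 1↦1}  ⇒  3 nodes, 4 edges  {0-p->0 0-p->1 0-q->1 2-q->0}
[2] R1 @ {0↦1, 1↦0}  ⇒  3 nodes, 1 edges  {2-q->0}
final graph: no rule applies after step 2

Answer: 2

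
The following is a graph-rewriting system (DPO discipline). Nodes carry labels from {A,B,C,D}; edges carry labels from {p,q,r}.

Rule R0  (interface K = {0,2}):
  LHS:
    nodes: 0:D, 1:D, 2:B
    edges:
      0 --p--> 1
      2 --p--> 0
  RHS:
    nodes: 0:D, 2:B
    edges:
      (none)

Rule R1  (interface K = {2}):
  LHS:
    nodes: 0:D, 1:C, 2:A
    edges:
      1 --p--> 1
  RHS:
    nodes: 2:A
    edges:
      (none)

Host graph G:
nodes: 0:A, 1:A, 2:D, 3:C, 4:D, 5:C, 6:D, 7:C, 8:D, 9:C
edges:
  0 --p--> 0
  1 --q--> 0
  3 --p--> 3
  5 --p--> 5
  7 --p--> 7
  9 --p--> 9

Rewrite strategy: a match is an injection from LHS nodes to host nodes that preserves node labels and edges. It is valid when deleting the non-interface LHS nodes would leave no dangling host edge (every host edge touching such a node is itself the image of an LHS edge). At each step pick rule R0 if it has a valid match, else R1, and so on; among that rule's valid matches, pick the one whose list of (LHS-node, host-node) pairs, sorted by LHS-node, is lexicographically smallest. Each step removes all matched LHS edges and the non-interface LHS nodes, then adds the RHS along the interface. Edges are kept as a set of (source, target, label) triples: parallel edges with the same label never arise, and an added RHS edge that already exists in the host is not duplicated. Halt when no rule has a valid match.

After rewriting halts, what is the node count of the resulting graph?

Answer: 2

Rewrite trace:
[0] host  ⇒  10 nodes, 6 edges  {0-p->0 1-q->0 3-p->3 5-p->5 7-p->7 9-p->9}
[1] R1 @ {0↦2, 1↦3, 2↦0}  ⇒  8 nodes, 5 edges  {0-p->0 1-q->0 5-p->5 7-p->7 9-p->9}
[2] R1 @ {0↦4, 1↦5, 2↦0}  ⇒  6 nodes, 4 edges  {0-p->0 1-q->0 7-p->7 9-p->9}
[3] R1 @ {0↦6, 1↦7, 2↦0}  ⇒  4 nodes, 3 edges  {0-p->0 1-q->0 9-p->9}
[4] R1 @ {0↦8, 1↦9, 2↦0}  ⇒  2 nodes, 2 edges  {0-p->0 1-q->0}
halt: no rule applies after step 4
NF nodes: {0:A, 1:A}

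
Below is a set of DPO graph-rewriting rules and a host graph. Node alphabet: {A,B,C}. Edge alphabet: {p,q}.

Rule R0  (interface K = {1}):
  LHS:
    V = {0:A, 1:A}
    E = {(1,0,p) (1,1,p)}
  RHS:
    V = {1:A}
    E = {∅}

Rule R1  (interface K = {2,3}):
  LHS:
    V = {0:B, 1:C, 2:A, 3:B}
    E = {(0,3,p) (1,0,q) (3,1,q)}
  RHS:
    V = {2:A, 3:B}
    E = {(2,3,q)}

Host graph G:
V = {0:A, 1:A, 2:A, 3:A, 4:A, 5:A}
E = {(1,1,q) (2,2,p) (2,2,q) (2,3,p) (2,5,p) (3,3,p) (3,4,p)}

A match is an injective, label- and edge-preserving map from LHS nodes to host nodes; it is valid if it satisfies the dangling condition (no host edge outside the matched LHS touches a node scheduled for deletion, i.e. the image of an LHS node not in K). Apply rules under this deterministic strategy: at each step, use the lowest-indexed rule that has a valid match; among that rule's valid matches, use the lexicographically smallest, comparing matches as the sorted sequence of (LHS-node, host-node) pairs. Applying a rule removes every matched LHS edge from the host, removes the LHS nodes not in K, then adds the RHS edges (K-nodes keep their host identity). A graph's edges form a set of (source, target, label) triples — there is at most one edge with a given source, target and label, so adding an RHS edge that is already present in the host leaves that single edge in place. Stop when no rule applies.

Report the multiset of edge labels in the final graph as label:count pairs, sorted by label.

initial: |V|=6 |E|=7  E = 1-q->1 2-p->2 2-q->2 2-p->3 2-p->5 3-p->3 3-p->4
step 1: apply R0 at {0↦4, 1↦3}  → |V|=5 |E|=5  E = 1-q->1 2-p->2 2-q->2 2-p->3 2-p->5
step 2: apply R0 at {0↦3, 1↦2}  → |V|=4 |E|=3  E = 1-q->1 2-q->2 2-p->5
final graph: no rule applies after step 2
NF edges: [(1, 1, 'q'), (2, 2, 'q'), (2, 5, 'p')]

Answer: p:1 q:2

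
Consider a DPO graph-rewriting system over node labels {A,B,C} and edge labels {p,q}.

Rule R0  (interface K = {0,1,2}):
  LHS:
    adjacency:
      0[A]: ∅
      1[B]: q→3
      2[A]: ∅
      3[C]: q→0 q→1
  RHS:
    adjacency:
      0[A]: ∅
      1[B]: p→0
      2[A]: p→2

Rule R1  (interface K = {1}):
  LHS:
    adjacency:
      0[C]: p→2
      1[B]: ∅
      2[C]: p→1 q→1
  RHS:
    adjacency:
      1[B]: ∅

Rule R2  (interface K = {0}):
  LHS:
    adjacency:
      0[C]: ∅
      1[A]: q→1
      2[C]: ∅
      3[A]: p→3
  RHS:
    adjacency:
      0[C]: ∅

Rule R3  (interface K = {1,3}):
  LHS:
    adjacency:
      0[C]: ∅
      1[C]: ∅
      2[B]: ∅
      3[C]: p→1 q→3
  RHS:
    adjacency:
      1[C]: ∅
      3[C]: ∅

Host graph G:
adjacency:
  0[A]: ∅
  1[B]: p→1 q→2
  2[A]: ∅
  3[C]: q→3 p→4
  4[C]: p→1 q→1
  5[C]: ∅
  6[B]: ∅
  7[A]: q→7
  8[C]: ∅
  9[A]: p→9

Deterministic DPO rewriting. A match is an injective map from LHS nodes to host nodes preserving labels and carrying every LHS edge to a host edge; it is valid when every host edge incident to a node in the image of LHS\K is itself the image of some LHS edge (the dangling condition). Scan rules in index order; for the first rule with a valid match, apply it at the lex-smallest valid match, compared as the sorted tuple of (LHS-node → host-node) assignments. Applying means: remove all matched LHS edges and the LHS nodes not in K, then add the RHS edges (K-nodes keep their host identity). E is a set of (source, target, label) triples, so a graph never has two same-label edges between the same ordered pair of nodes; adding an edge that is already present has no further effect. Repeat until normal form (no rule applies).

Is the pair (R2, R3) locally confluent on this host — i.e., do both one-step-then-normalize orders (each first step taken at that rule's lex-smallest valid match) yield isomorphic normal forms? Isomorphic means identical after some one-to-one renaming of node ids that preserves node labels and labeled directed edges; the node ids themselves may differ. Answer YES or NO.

Answer: YES

Rewrite trace:
branch R2-first: apply at {0↦3, 1↦7, 2↦5, 3↦9} → |E|=6, then 1 more step(s) → NF |V|=5 |E|=4 V={0:A, 1:B, 2:A, 3:C, 4:C} E=1-p->1 1-q->2 4-p->1 4-q->1
branch R3-first: apply at {0↦5, 1↦4, 2↦6, 3↦3} → |E|=6, then 1 more step(s) → NF |V|=5 |E|=4 V={0:A, 1:B, 2:A, 3:C, 4:C} E=1-p->1 1-q->2 4-p->1 4-q->1
graphs isomorphic (equal up to label-preserving node renaming)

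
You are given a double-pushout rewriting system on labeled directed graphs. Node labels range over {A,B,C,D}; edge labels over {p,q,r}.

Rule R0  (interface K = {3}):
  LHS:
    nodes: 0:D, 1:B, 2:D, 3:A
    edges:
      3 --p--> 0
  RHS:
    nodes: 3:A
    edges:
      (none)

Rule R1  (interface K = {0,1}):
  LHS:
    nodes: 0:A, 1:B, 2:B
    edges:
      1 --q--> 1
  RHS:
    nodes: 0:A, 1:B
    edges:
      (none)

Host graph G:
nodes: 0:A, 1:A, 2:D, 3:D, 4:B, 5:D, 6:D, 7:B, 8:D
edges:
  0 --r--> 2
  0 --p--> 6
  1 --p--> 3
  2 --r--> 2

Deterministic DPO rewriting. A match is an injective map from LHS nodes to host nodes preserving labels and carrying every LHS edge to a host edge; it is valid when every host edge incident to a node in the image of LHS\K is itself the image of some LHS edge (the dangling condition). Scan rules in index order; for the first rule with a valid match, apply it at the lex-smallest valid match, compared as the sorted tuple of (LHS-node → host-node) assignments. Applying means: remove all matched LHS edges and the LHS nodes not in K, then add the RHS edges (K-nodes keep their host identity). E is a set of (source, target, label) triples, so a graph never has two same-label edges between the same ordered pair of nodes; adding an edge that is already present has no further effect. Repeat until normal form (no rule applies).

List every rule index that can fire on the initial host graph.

R0: 8 valid matches — {0↦3, 1↦4, 2↦5, 3↦1}, {0↦3, 1↦4, 2↦8, 3↦1}, {0↦3, 1↦7, 2↦5, 3↦1} (+5 more)
R1: no valid match — LHS pattern not found

Answer: [R0]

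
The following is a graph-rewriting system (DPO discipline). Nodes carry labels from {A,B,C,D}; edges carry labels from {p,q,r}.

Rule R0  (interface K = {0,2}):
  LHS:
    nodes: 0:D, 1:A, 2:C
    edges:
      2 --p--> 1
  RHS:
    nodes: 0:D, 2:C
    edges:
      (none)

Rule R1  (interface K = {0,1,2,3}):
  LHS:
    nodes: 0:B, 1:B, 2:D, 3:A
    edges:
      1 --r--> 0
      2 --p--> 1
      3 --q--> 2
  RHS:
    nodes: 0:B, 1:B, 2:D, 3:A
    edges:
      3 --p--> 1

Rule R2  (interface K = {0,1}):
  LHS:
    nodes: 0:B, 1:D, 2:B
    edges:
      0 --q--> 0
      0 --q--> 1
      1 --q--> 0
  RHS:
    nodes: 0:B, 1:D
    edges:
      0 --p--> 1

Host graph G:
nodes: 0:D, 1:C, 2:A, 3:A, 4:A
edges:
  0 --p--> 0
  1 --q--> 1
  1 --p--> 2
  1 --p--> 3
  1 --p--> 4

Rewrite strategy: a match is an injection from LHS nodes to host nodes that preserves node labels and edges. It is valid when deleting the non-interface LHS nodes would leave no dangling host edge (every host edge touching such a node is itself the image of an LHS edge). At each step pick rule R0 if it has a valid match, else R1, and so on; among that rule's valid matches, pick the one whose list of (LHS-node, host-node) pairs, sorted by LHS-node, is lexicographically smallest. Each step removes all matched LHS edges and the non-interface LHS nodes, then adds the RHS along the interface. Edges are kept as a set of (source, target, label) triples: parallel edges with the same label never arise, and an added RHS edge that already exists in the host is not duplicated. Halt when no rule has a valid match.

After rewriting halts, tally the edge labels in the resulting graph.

initial: |V|=5 |E|=5  E = 0-p->0 1-q->1 1-p->2 1-p->3 1-p->4
step 1: apply R0 at {0↦0, 1↦2, 2↦1}  → |V|=4 |E|=4  E = 0-p->0 1-q->1 1-p->3 1-p->4
step 2: apply R0 at {0↦0, 1↦3, 2↦1}  → |V|=3 |E|=3  E = 0-p->0 1-q->1 1-p->4
step 3: apply R0 at {0↦0, 1↦4, 2↦1}  → |V|=2 |E|=2  E = 0-p->0 1-q->1
normal form: no rule applies after step 3
NF edges: [(0, 0, 'p'), (1, 1, 'q')]

Answer: p:1 q:1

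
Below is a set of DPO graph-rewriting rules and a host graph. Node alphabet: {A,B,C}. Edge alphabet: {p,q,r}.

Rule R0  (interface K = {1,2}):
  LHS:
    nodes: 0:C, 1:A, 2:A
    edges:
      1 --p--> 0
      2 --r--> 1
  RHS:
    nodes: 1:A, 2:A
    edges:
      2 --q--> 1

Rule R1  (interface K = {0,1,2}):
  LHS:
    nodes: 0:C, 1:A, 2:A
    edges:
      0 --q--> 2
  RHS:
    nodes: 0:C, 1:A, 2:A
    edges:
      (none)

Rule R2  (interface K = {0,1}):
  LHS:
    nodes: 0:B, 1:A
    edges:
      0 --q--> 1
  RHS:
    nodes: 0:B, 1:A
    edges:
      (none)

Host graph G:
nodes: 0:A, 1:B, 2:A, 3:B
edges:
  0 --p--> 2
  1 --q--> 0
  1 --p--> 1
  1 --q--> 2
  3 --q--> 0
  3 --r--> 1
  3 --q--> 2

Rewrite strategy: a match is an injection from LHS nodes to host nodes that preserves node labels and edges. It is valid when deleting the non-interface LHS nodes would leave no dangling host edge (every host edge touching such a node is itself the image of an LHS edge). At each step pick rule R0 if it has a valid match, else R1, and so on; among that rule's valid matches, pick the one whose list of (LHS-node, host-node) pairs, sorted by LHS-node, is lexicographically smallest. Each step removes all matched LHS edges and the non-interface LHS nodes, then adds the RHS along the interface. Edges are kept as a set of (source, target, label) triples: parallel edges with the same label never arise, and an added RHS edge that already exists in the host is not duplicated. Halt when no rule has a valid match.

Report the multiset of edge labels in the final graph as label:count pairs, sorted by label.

start.  V:4 E:7  edges: 0-p->2 1-q->0 1-p->1 1-q->2 3-q->0 3-r->1 3-q->2
1. fire R2 via {0↦1, 1↦0}  →  V:4 E:6  edges: 0-p->2 1-p->1 1-q->2 3-q->0 3-r->1 3-q->2
2. fire R2 via {0↦1, 1↦2}  →  V:4 E:5  edges: 0-p->2 1-p->1 3-q->0 3-r->1 3-q->2
3. fire R2 via {0↦3, 1↦0}  →  V:4 E:4  edges: 0-p->2 1-p->1 3-r->1 3-q->2
4. fire R2 via {0↦3, 1↦2}  →  V:4 E:3  edges: 0-p->2 1-p->1 3-r->1
normal form: no rule applies after step 4
NF edges: [(0, 2, 'p'), (1, 1, 'p'), (3, 1, 'r')]

Answer: p:2 r:1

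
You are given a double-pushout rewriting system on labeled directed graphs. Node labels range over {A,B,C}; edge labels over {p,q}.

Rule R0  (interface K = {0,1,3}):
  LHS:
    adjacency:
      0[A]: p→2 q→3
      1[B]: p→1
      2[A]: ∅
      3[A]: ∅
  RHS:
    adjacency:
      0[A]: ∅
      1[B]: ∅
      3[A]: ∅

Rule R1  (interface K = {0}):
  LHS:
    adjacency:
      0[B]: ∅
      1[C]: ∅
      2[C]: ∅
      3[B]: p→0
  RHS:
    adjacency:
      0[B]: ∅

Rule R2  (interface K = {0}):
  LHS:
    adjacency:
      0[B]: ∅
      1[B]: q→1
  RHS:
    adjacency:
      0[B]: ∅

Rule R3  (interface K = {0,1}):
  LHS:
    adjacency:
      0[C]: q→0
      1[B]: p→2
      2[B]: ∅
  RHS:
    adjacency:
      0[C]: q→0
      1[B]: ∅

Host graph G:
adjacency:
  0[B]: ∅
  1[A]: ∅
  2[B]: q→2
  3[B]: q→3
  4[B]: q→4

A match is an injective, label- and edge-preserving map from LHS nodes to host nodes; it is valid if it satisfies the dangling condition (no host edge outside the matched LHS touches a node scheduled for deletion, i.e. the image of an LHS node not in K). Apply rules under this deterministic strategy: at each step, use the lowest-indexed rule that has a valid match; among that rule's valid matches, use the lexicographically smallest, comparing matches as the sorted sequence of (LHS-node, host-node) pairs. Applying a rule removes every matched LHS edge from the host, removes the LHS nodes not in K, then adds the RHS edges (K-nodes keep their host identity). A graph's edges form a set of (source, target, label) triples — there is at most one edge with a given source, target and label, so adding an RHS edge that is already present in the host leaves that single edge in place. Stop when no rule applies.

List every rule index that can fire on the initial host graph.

Answer: [R2]

Derivation:
R0: no valid match — LHS pattern not found
R1: no valid match — LHS pattern not found
R2: 9 valid matches — {0↦0, 1↦2}, {0↦0, 1↦3}, {0↦0, 1↦4} (+6 more)
R3: no valid match — LHS pattern not found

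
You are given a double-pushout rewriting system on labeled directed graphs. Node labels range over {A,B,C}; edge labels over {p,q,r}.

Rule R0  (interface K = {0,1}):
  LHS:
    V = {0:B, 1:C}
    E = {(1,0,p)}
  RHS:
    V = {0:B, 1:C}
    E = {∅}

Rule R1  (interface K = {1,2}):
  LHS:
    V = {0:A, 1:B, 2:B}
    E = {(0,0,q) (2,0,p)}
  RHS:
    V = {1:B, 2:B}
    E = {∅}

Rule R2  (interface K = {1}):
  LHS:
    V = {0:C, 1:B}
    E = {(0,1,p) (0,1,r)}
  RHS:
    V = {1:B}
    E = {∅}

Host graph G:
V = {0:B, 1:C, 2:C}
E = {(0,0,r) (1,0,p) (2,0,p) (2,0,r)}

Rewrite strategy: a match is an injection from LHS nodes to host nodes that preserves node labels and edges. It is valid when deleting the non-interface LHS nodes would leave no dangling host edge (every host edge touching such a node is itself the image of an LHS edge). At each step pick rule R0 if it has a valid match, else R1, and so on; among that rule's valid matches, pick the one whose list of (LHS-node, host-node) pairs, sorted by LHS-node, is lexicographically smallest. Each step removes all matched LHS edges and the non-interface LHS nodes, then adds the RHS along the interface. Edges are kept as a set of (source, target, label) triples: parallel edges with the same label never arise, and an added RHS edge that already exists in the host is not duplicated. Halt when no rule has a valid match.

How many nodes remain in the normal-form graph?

Answer: 3

Steps:
[0] host  ⇒  3 nodes, 4 edges  {0-r->0 1-p->0 2-p->0 2-r->0}
[1] R0 @ {0↦0, 1↦1}  ⇒  3 nodes, 3 edges  {0-r->0 2-p->0 2-r->0}
[2] R0 @ {0↦0, 1↦2}  ⇒  3 nodes, 2 edges  {0-r->0 2-r->0}
halt: no rule applies after step 2
NF nodes: {0:B, 1:C, 2:C}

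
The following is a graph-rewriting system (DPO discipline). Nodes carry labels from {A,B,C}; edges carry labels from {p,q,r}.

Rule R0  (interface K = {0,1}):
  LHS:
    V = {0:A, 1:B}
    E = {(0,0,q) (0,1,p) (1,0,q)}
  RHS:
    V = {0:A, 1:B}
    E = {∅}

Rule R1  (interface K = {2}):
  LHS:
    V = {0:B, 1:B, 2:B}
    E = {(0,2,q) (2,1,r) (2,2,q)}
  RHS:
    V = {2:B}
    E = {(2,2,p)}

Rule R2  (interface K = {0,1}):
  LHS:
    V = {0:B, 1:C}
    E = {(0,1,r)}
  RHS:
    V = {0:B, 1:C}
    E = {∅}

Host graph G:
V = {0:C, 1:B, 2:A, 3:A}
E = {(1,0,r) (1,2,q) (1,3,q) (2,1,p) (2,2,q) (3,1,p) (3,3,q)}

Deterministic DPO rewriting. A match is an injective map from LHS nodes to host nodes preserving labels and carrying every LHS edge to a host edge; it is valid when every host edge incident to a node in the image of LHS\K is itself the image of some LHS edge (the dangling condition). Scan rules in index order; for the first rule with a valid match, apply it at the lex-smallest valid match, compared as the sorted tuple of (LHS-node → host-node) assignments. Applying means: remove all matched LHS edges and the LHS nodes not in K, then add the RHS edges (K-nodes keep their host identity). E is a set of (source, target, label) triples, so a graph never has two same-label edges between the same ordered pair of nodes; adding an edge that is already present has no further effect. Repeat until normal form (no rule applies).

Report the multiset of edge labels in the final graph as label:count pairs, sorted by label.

start.  V:4 E:7  edges: 1-r->0 1-q->2 1-q->3 2-p->1 2-q->2 3-p->1 3-q->3
1. fire R0 via {0↦2, 1↦1}  →  V:4 E:4  edges: 1-r->0 1-q->3 3-p->1 3-q->3
2. fire R0 via {0↦3, 1↦1}  →  V:4 E:1  edges: 1-r->0
3. fire R2 via {0↦1, 1↦0}  →  V:4 E:0  edges: ∅
halt: no rule applies after step 3
NF edges: []

Answer: (no edges)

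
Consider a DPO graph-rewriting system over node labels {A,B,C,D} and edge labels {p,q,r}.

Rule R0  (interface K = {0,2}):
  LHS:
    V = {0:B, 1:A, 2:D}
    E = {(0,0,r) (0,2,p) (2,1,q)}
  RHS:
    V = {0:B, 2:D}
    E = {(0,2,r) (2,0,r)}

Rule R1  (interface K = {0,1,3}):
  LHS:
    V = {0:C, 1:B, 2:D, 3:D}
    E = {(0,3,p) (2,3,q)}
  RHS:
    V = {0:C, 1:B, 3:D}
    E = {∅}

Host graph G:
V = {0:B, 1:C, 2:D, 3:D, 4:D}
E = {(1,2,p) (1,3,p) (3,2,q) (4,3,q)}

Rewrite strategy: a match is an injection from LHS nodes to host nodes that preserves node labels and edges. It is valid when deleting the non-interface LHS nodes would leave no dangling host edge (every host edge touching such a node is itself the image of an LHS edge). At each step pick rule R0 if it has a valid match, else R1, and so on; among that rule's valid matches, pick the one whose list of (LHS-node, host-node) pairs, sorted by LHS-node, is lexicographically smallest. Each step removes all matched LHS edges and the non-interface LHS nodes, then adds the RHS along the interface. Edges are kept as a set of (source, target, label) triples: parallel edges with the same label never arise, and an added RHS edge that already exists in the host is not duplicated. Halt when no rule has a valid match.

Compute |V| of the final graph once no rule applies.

Answer: 3

Rewrite trace:
start.  V:5 E:4  edges: 1-p->2 1-p->3 3-q->2 4-q->3
1. fire R1 via {0↦1, 1↦0, 2↦4, 3↦3}  →  V:4 E:2  edges: 1-p->2 3-q->2
2. fire R1 via {0↦1, 1↦0, 2↦3, 3↦2}  →  V:3 E:0  edges: ∅
normal form: no rule applies after step 2
NF nodes: {0:B, 1:C, 2:D}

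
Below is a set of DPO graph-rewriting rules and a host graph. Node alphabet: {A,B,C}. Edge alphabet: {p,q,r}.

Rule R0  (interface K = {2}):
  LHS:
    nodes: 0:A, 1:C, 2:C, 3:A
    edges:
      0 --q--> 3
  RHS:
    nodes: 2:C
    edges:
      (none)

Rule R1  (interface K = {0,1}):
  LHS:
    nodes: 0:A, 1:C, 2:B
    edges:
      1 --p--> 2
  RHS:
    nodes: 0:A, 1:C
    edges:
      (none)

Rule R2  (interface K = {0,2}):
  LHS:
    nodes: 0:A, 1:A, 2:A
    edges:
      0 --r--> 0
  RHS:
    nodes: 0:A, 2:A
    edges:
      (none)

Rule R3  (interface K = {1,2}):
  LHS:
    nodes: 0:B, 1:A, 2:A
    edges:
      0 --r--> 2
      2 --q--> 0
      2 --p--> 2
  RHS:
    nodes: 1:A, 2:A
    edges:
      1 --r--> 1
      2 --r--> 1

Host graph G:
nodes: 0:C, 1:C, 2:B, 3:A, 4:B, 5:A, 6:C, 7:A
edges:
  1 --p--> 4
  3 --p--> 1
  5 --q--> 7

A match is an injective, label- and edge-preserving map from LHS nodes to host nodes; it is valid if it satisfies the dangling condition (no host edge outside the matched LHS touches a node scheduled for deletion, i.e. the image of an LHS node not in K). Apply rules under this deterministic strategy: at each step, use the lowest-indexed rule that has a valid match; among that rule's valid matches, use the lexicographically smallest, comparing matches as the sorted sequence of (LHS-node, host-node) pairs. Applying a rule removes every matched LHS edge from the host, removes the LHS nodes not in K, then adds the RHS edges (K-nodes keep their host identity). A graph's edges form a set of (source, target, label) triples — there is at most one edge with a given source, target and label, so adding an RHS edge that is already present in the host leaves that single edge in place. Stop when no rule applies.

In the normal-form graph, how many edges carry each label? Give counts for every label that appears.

start.  V:8 E:3  edges: 1-p->4 3-p->1 5-q->7
1. fire R0 via {0↦5, 1↦0, 2↦1, 3↦7}  →  V:5 E:2  edges: 1-p->4 3-p->1
2. fire R1 via {0↦3, 1↦1, 2↦4}  →  V:4 E:1  edges: 3-p->1
halt: no rule applies after step 2
NF edges: [(3, 1, 'p')]

Answer: p:1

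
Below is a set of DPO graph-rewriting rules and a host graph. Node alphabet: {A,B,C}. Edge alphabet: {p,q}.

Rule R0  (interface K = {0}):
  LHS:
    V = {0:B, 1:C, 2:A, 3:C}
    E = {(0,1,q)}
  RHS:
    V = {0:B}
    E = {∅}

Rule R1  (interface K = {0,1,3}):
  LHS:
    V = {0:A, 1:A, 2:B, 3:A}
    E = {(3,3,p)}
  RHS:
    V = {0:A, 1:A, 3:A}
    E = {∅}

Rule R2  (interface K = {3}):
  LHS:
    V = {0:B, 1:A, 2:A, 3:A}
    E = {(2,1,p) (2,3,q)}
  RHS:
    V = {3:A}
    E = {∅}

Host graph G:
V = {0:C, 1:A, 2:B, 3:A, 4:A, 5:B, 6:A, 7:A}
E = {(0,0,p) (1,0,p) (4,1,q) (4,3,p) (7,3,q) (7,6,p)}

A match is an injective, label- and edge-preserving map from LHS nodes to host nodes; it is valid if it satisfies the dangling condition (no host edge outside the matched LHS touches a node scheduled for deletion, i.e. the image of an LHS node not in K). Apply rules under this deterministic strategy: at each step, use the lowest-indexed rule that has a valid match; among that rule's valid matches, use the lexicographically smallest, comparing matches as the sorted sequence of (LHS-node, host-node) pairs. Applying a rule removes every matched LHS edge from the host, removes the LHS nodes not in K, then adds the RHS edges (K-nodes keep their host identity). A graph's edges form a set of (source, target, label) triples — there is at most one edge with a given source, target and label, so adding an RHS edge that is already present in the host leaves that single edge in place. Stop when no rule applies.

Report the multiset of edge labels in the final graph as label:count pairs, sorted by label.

initial: |V|=8 |E|=6  E = 0-p->0 1-p->0 4-q->1 4-p->3 7-q->3 7-p->6
step 1: apply R2 at {0↦2, 1↦6, 2↦7, 3↦3}  → |V|=5 |E|=4  E = 0-p->0 1-p->0 4-q->1 4-p->3
step 2: apply R2 at {0↦5, 1↦3, 2↦4, 3↦1}  → |V|=2 |E|=2  E = 0-p->0 1-p->0
final graph: no rule applies after step 2
NF edges: [(0, 0, 'p'), (1, 0, 'p')]

Answer: p:2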